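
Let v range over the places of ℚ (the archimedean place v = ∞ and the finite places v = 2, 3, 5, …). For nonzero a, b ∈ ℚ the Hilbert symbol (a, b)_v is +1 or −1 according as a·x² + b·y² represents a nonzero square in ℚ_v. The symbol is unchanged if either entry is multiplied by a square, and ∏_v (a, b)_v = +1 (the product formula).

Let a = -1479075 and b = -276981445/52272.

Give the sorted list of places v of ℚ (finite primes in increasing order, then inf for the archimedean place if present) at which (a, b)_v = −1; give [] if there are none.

[5, 13, 37, inf]

Mod squares: a ≡ -59163, b ≡ -295815. Check v ∈ {∞, 2, 3, 5, 11, 13, 37, 41, 53}.
v=2: v_2(a)=0, v_2(b)=-4; units ≡ 5, 1 (mod 8); ε·ε+αω+βω = 0·0+0·0+-4·1 ≡ 0  ⇒  (a,b)_2 = +1.
v=11: a=11^0·(≡7), b=11^-2·(≡6) mod 11; (7|11)=-1, (6|11)=-1; (−1)^{0·-2·5}·(-1)^-2·(-1)^0 = +1.
v=41: a=41^1·(≡5), b=41^1·(≡25) mod 41; (5|41)=+1, (25|41)=+1; (−1)^{1·1·20}·(+1)^1·(+1)^1 = +1.
v=∞: -59163 < 0 and -295815 < 0  ⇒  (a,b)_∞ = -1.
v=53: a=53^0·(≡49), b=53^2·(≡2) mod 53; (49|53)=+1, (2|53)=-1; (−1)^{0·2·26}·(+1)^2·(-1)^0 = +1.
v=13: a=13^1·(≡1), b=13^1·(≡6) mod 13; (1|13)=+1, (6|13)=-1; (−1)^{1·1·6}·(+1)^1·(-1)^1 = -1.
v=37: a=37^1·(≡22), b=37^1·(≡12) mod 37; (22|37)=-1, (12|37)=+1; (−1)^{1·1·18}·(-1)^1·(+1)^1 = -1.
v=3: a=3^1·(≡1), b=3^-3·(≡2) mod 3; (1|3)=+1, (2|3)=-1; (−1)^{1·-3·1}·(+1)^-3·(-1)^1 = +1.
v=5: a=5^2·(≡2), b=5^1·(≡3) mod 5; (2|5)=-1, (3|5)=-1; (−1)^{2·1·2}·(-1)^1·(-1)^2 = -1.
(-59163, -295815 / ℚ) ramifies at {5, 13, 37, ∞}: a division algebra.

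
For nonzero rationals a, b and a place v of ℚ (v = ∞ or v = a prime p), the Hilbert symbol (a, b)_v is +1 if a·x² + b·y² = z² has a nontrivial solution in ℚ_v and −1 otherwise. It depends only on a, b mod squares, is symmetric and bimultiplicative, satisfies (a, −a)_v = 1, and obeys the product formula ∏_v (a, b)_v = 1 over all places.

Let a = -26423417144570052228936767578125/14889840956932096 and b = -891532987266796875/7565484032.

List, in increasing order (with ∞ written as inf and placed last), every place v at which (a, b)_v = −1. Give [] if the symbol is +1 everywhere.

Mod squares: a ≡ -221, b ≡ -1254. Check v ∈ {∞, 2, 3, 5, 7, 11, 13, 17, 19, 31}.
v=3: a=3^8·(≡1), b=3^3·(≡2) mod 3; (1|3)=+1, (2|3)=-1; (−1)^{8·3·1}·(+1)^3·(-1)^8 = +1.
v=19: a=19^2·(≡1), b=19^1·(≡13) mod 19; (1|19)=+1, (13|19)=-1; (−1)^{2·1·9}·(+1)^1·(-1)^2 = +1.
v=∞: -221 < 0 and -1254 < 0  ⇒  (a,b)_∞ = -1.
v=11: a=11^2·(≡6), b=11^1·(≡8) mod 11; (6|11)=-1, (8|11)=-1; (−1)^{2·1·5}·(-1)^1·(-1)^2 = -1.
v=17: a=17^3·(≡4), b=17^2·(≡13) mod 17; (4|17)=+1, (13|17)=+1; (−1)^{3·2·8}·(+1)^2·(+1)^3 = +1.
v=7: a=7^2·(≡6), b=7^2·(≡6) mod 7; (6|7)=-1, (6|7)=-1; (−1)^{2·2·3}·(-1)^2·(-1)^2 = +1.
v=13: a=13^7·(≡12), b=13^4·(≡11) mod 13; (12|13)=+1, (11|13)=-1; (−1)^{7·4·6}·(+1)^4·(-1)^7 = -1.
v=5: a=5^14·(≡1), b=5^8·(≡1) mod 5; (1|5)=+1, (1|5)=+1; (−1)^{14·8·2}·(+1)^8·(+1)^14 = +1.
v=31: a=31^-6·(≡6), b=31^-4·(≡17) mod 31; (6|31)=-1, (17|31)=-1; (−1)^{-6·-4·15}·(-1)^-4·(-1)^-6 = +1.
v=2: v_2(a)=-24, v_2(b)=-13; units ≡ 3, 5 (mod 8); ε·ε+αω+βω = 1·0+-24·1+-13·1 ≡ 1  ⇒  (a,b)_2 = -1.
(-221, -1254 / ℚ) ramifies at {2, 11, 13, ∞}: a division algebra.

[2, 11, 13, inf]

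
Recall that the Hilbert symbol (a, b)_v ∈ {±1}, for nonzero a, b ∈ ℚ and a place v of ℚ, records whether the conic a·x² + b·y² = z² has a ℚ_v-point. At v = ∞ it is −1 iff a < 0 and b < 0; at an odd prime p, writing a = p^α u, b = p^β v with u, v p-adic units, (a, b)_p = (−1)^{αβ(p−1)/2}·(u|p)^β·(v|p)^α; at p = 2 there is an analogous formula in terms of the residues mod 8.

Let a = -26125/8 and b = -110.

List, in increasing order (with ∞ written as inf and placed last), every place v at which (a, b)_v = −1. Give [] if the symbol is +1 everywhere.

[2, inf]

(a, b) ≡ (-2090, -110) mod (ℚ^×)²; places V = {2, 5, 11, 19, ∞}.
(a,b)_∞: sgn(-2090)=−, sgn(-110)=−, so -1.
(a,b)_11: α=1, u≡7; β=1, v≡1 (mod 11); (7|11)=-1, (1|11)=+1; sign (−1)^1·-1^1·+1^1 = +1.
(a,b)_2: α=-3, β=1; u≡3, v≡1 (mod 8); ε(u)ε(v)=1·0, αω(v)=-3·0, βω(u)=1·1; sum ≡ 1  ⇒  -1.
(a,b)_19: α=1, u≡11; β=0, v≡4 (mod 19); (11|19)=+1, (4|19)=+1; sign (−1)^0·+1^0·+1^1 = +1.
(a,b)_5: α=3, u≡2; β=1, v≡3 (mod 5); (2|5)=-1, (3|5)=-1; sign (−1)^0·-1^1·-1^3 = +1.
Ram(-2090, -110) = {2, ∞}; no ℚ_2-point on the conic.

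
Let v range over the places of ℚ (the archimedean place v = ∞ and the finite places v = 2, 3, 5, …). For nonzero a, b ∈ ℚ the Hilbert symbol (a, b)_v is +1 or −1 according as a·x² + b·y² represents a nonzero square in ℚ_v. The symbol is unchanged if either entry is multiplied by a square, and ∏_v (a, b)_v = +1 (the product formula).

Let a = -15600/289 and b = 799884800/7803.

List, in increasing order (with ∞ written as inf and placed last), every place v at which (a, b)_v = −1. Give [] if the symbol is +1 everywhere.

(a, b) ≡ (-39, 374946) mod (ℚ^×)²; places V = {2, 3, 5, 11, 13, 17, 19, 23, ∞}.
(a,b)_19: α=0, u≡14; β=1, v≡2 (mod 19); (14|19)=-1, (2|19)=-1; sign (−1)^0·-1^1·-1^0 = -1.
(a,b)_17: α=-2, u≡6; β=-2, v≡12 (mod 17); (6|17)=-1, (12|17)=-1; sign (−1)^0·-1^-2·-1^-2 = +1.
(a,b)_3: α=1, u≡2; β=-3, v≡2 (mod 3); (2|3)=-1, (2|3)=-1; sign (−1)^1·-1^-3·-1^1 = -1.
(a,b)_∞: sgn(-39)=−, sgn(374946)=+, so +1.
(a,b)_11: α=0, u≡3; β=1, v≡6 (mod 11); (3|11)=+1, (6|11)=-1; sign (−1)^0·+1^1·-1^0 = +1.
(a,b)_2: α=4, β=9; u≡1, v≡1 (mod 8); ε(u)ε(v)=0·0, αω(v)=4·0, βω(u)=9·0; sum ≡ 0  ⇒  +1.
(a,b)_23: α=0, u≡19; β=1, v≡6 (mod 23); (19|23)=-1, (6|23)=+1; sign (−1)^0·-1^1·+1^0 = -1.
(a,b)_13: α=1, u≡3; β=1, v≡5 (mod 13); (3|13)=+1, (5|13)=-1; sign (−1)^0·+1^1·-1^1 = -1.
(a,b)_5: α=2, u≡4; β=2, v≡4 (mod 5); (4|5)=+1, (4|5)=+1; sign (−1)^0·+1^2·+1^2 = +1.
Ram(-39, 374946) = {3, 13, 19, 23}; no ℚ_3-point on the conic.

[3, 13, 19, 23]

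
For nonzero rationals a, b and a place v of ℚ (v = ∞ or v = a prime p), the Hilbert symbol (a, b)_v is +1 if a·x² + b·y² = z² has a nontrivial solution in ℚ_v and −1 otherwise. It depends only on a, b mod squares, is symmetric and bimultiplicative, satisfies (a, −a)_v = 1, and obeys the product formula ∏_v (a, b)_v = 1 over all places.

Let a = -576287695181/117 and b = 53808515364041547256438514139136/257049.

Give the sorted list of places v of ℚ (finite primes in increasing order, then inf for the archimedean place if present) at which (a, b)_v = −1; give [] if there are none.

[11, 23]

Mod squares: a ≡ -3529097, b ≡ 9889. Check v ∈ {∞, 2, 3, 11, 13, 23, 29, 31, 37, 47}.
v=∞: -3529097 < 0 and 9889 > 0  ⇒  (a,b)_∞ = +1.
v=3: a=3^-2·(≡1), b=3^-2·(≡1) mod 3; (1|3)=+1, (1|3)=+1; (−1)^{-2·-2·1}·(+1)^-2·(+1)^-2 = +1.
v=29: a=29^1·(≡4), b=29^3·(≡13) mod 29; (4|29)=+1, (13|29)=+1; (−1)^{1·3·14}·(+1)^3·(+1)^1 = +1.
v=11: a=11^1·(≡10), b=11^3·(≡2) mod 11; (10|11)=-1, (2|11)=-1; (−1)^{1·3·5}·(-1)^3·(-1)^1 = -1.
v=2: v_2(a)=0, v_2(b)=14; units ≡ 7, 1 (mod 8); ε·ε+αω+βω = 1·0+0·0+14·0 ≡ 0  ⇒  (a,b)_2 = +1.
v=37: a=37^1·(≡23), b=37^2·(≡3) mod 37; (23|37)=-1, (3|37)=+1; (−1)^{1·2·18}·(-1)^2·(+1)^1 = +1.
v=23: a=23^1·(≡10), b=23^2·(≡20) mod 23; (10|23)=-1, (20|23)=-1; (−1)^{1·2·11}·(-1)^2·(-1)^1 = -1.
v=47: a=47^2·(≡15), b=47^4·(≡29) mod 47; (15|47)=-1, (29|47)=-1; (−1)^{2·4·23}·(-1)^4·(-1)^2 = +1.
v=13: a=13^-1·(≡4), b=13^-4·(≡10) mod 13; (4|13)=+1, (10|13)=+1; (−1)^{-1·-4·6}·(+1)^-4·(+1)^-1 = +1.
v=31: a=31^2·(≡20), b=31^5·(≡19) mod 31; (20|31)=+1, (19|31)=+1; (−1)^{2·5·15}·(+1)^5·(+1)^2 = +1.
|Ram(-3529097, 9889)| = 2, even; anisotropic at {11, 23}.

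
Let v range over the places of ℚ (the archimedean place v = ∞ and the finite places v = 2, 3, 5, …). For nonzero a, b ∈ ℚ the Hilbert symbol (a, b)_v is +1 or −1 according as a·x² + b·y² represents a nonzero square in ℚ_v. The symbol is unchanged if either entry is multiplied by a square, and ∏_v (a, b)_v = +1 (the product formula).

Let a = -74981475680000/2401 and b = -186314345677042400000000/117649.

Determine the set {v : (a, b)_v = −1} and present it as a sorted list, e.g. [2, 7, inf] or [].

(a, b) ≡ (-527, -1886) mod (ℚ^×)²; places V = {2, 5, 7, 17, 23, 31, 41, ∞}.
(a,b)_∞: sgn(-527)=−, sgn(-1886)=−, so -1.
(a,b)_5: α=4, u≡2; β=8, v≡4 (mod 5); (2|5)=-1, (4|5)=+1; sign (−1)^0·-1^8·+1^4 = +1.
(a,b)_31: α=1, u≡2; β=2, v≡4 (mod 31); (2|31)=+1, (4|31)=+1; sign (−1)^0·+1^2·+1^1 = +1.
(a,b)_23: α=2, u≡13; β=3, v≡22 (mod 23); (13|23)=+1, (22|23)=-1; sign (−1)^0·+1^3·-1^2 = +1.
(a,b)_41: α=2, u≡24; β=3, v≡8 (mod 41); (24|41)=-1, (8|41)=+1; sign (−1)^0·-1^3·+1^2 = -1.
(a,b)_2: α=8, β=11; u≡1, v≡1 (mod 8); ε(u)ε(v)=0·0, αω(v)=8·0, βω(u)=11·0; sum ≡ 0  ⇒  +1.
(a,b)_7: α=-4, u≡6; β=-6, v≡1 (mod 7); (6|7)=-1, (1|7)=+1; sign (−1)^0·-1^-6·+1^-4 = +1.
(a,b)_17: α=1, u≡12; β=2, v≡16 (mod 17); (12|17)=-1, (16|17)=+1; sign (−1)^0·-1^2·+1^1 = +1.
(-527, -1886 / ℚ) ramifies at {41, ∞}: a division algebra.

[41, inf]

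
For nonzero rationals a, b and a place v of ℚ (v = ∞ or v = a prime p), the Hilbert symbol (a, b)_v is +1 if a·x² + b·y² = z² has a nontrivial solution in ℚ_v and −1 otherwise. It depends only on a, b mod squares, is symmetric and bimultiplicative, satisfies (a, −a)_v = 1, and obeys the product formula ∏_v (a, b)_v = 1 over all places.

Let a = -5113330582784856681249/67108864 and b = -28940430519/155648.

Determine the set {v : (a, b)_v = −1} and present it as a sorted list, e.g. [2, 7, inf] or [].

(a, b) ≡ (-3289, -8778) mod (ℚ^×)²; places V = {2, 3, 7, 11, 13, 19, 23, 41, ∞}.
(a,b)_3: α=2, u≡2; β=3, v≡2 (mod 3); (2|3)=-1, (2|3)=-1; sign (−1)^0·-1^3·-1^2 = -1.
(a,b)_2: α=-26, β=-13; u≡7, v≡3 (mod 8); ε(u)ε(v)=1·1, αω(v)=-26·1, βω(u)=-13·0; sum ≡ 1  ⇒  -1.
(a,b)_23: α=1, u≡8; β=0, v≡4 (mod 23); (8|23)=+1, (4|23)=+1; sign (−1)^0·+1^0·+1^1 = +1.
(a,b)_11: α=3, u≡4; β=1, v≡4 (mod 11); (4|11)=+1, (4|11)=+1; sign (−1)^1·+1^1·+1^3 = -1.
(a,b)_7: α=2, u≡4; β=3, v≡6 (mod 7); (4|7)=+1, (6|7)=-1; sign (−1)^0·+1^3·-1^2 = +1.
(a,b)_13: α=5, u≡11; β=2, v≡12 (mod 13); (11|13)=-1, (12|13)=+1; sign (−1)^0·-1^2·+1^5 = +1.
(a,b)_41: α=4, u≡9; β=2, v≡40 (mod 41); (9|41)=+1, (40|41)=+1; sign (−1)^0·+1^2·+1^4 = +1.
(a,b)_∞: sgn(-3289)=−, sgn(-8778)=−, so -1.
(a,b)_19: α=2, u≡17; β=-1, v≡15 (mod 19); (17|19)=+1, (15|19)=-1; sign (−1)^0·+1^-1·-1^2 = +1.
(-3289, -8778 / ℚ) ramifies at {2, 3, 11, ∞}: a division algebra.

[2, 3, 11, inf]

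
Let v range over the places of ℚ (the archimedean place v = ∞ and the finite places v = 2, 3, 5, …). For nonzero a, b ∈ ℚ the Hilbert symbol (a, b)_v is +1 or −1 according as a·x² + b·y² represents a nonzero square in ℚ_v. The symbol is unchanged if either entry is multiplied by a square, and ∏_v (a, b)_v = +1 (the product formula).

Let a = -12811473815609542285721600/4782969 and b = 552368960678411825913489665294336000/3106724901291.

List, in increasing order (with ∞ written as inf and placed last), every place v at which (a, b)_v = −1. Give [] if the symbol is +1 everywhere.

Mod squares: a ≡ -1554371, b ≡ 2467465. Check v ∈ {∞, 2, 3, 5, 7, 11, 13, 17, 19, 29, 31}.
v=31: a=31^3·(≡30), b=31^4·(≡28) mod 31; (30|31)=-1, (28|31)=+1; (−1)^{3·4·15}·(-1)^4·(+1)^3 = +1.
v=11: a=11^0·(≡2), b=11^-1·(≡4) mod 11; (2|11)=-1, (4|11)=+1; (−1)^{0·-1·5}·(-1)^-1·(+1)^0 = -1.
v=5: a=5^2·(≡4), b=5^3·(≡3) mod 5; (4|5)=+1, (3|5)=-1; (−1)^{2·3·2}·(+1)^3·(-1)^2 = +1.
v=17: a=17^2·(≡11), b=17^3·(≡1) mod 17; (11|17)=-1, (1|17)=+1; (−1)^{2·3·8}·(-1)^3·(+1)^2 = -1.
v=3: a=3^-14·(≡1), b=3^-24·(≡1) mod 3; (1|3)=+1, (1|3)=+1; (−1)^{-14·-24·1}·(+1)^-24·(+1)^-14 = +1.
v=13: a=13^1·(≡6), b=13^1·(≡11) mod 13; (6|13)=-1, (11|13)=-1; (−1)^{1·1·6}·(-1)^1·(-1)^1 = +1.
v=29: a=29^1·(≡1), b=29^3·(≡4) mod 29; (1|29)=+1, (4|29)=+1; (−1)^{1·3·14}·(+1)^3·(+1)^1 = +1.
v=7: a=7^3·(≡2), b=7^3·(≡5) mod 7; (2|7)=+1, (5|7)=-1; (−1)^{3·3·3}·(+1)^3·(-1)^3 = +1.
v=19: a=19^3·(≡9), b=19^4·(≡6) mod 19; (9|19)=+1, (6|19)=+1; (−1)^{3·4·9}·(+1)^4·(+1)^3 = +1.
v=2: v_2(a)=26, v_2(b)=36; units ≡ 5, 1 (mod 8); ε·ε+αω+βω = 0·0+26·0+36·1 ≡ 0  ⇒  (a,b)_2 = +1.
v=∞: -1554371 < 0 and 2467465 > 0  ⇒  (a,b)_∞ = +1.
Ram(-1554371, 2467465) = {11, 17}; no ℚ_11-point on the conic.

[11, 17]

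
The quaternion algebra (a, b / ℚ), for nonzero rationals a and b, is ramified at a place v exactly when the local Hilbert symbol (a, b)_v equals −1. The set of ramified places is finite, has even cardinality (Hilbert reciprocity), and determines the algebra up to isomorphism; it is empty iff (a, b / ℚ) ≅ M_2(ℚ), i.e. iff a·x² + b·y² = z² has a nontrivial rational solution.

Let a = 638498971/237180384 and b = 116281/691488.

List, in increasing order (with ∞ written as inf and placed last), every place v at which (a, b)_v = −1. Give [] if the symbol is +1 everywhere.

(a, b) ≡ (266, 2) mod (ℚ^×)²; places V = {2, 3, 7, 11, 17, 19, 31, ∞}.
(a,b)_3: α=-2, u≡2; β=-2, v≡2 (mod 3); (2|3)=-1, (2|3)=-1; sign (−1)^0·-1^-2·-1^-2 = +1.
(a,b)_17: α=2, u≡14; β=0, v≡4 (mod 17); (14|17)=-1, (4|17)=+1; sign (−1)^0·-1^0·+1^2 = +1.
(a,b)_11: α=2, u≡8; β=2, v≡8 (mod 11); (8|11)=-1, (8|11)=-1; sign (−1)^0·-1^2·-1^2 = +1.
(a,b)_2: α=-5, β=-5; u≡5, v≡1 (mod 8); ε(u)ε(v)=0·0, αω(v)=-5·0, βω(u)=-5·1; sum ≡ 1  ⇒  -1.
(a,b)_∞: sgn(266)=+, sgn(2)=+, so +1.
(a,b)_7: α=-7, u≡5; β=-4, v≡4 (mod 7); (5|7)=-1, (4|7)=+1; sign (−1)^0·-1^-4·+1^-7 = +1.
(a,b)_31: α=2, u≡28; β=2, v≡14 (mod 31); (28|31)=+1, (14|31)=+1; sign (−1)^0·+1^2·+1^2 = +1.
(a,b)_19: α=1, u≡2; β=0, v≡10 (mod 19); (2|19)=-1, (10|19)=-1; sign (−1)^0·-1^0·-1^1 = -1.
(266, 2 / ℚ) ramifies at {2, 19}: a division algebra.

[2, 19]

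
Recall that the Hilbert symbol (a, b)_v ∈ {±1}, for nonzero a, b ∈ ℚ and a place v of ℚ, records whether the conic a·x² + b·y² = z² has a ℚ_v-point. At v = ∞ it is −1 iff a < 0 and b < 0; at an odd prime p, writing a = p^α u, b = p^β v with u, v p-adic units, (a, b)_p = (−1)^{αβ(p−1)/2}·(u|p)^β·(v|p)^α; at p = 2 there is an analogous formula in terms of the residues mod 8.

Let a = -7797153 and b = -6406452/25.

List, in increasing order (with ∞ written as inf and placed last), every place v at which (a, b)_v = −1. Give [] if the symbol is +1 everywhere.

(a, b) ≡ (-273, -13) mod (ℚ^×)²; places V = {2, 3, 5, 7, 13, ∞}.
(a,b)_7: α=1, u≡3; β=0, v≡1 (mod 7); (3|7)=-1, (1|7)=+1; sign (−1)^0·-1^0·+1^1 = +1.
(a,b)_2: α=0, β=2; u≡7, v≡3 (mod 8); ε(u)ε(v)=1·1, αω(v)=0·1, βω(u)=2·0; sum ≡ 1  ⇒  -1.
(a,b)_3: α=1, u≡2; β=6, v≡2 (mod 3); (2|3)=-1, (2|3)=-1; sign (−1)^0·-1^6·-1^1 = -1.
(a,b)_13: α=5, u≡5; β=3, v≡4 (mod 13); (5|13)=-1, (4|13)=+1; sign (−1)^0·-1^3·+1^5 = -1.
(a,b)_∞: sgn(-273)=−, sgn(-13)=−, so -1.
(a,b)_5: α=0, u≡2; β=-2, v≡3 (mod 5); (2|5)=-1, (3|5)=-1; sign (−1)^0·-1^-2·-1^0 = +1.
Ram(-273, -13) = {2, 3, 13, ∞}; no ℚ_2-point on the conic.

[2, 3, 13, inf]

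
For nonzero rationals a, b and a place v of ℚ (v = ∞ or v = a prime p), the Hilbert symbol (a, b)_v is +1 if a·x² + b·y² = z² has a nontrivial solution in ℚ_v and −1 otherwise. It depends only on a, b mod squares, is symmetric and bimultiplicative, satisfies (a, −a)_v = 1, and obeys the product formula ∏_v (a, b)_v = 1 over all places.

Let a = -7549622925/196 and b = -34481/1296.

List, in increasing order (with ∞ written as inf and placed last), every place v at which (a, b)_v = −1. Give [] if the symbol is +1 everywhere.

[2, 23, 29, inf]

Mod squares: a ≡ -1786893, b ≡ -41. Check v ∈ {∞, 2, 3, 5, 7, 13, 19, 23, 29, 41, 47}.
v=23: a=23^1·(≡4), b=23^0·(≡11) mod 23; (4|23)=+1, (11|23)=-1; (−1)^{1·0·11}·(+1)^0·(-1)^1 = -1.
v=5: a=5^2·(≡3), b=5^0·(≡4) mod 5; (3|5)=-1, (4|5)=+1; (−1)^{2·0·2}·(-1)^0·(+1)^2 = +1.
v=13: a=13^2·(≡4), b=13^0·(≡11) mod 13; (4|13)=+1, (11|13)=-1; (−1)^{2·0·6}·(+1)^0·(-1)^2 = +1.
v=3: a=3^1·(≡1), b=3^-4·(≡1) mod 3; (1|3)=+1, (1|3)=+1; (−1)^{1·-4·1}·(+1)^-4·(+1)^1 = +1.
v=19: a=19^1·(≡13), b=19^0·(≡1) mod 19; (13|19)=-1, (1|19)=+1; (−1)^{1·0·9}·(-1)^0·(+1)^1 = +1.
v=2: v_2(a)=-2, v_2(b)=-4; units ≡ 3, 7 (mod 8); ε·ε+αω+βω = 1·1+-2·0+-4·1 ≡ 1  ⇒  (a,b)_2 = -1.
v=47: a=47^1·(≡21), b=47^0·(≡25) mod 47; (21|47)=+1, (25|47)=+1; (−1)^{1·0·23}·(+1)^0·(+1)^1 = +1.
v=29: a=29^1·(≡2), b=29^2·(≡11) mod 29; (2|29)=-1, (11|29)=-1; (−1)^{1·2·14}·(-1)^2·(-1)^1 = -1.
v=7: a=7^-2·(≡4), b=7^0·(≡1) mod 7; (4|7)=+1, (1|7)=+1; (−1)^{-2·0·3}·(+1)^0·(+1)^-2 = +1.
v=41: a=41^0·(≡16), b=41^1·(≡9) mod 41; (16|41)=+1, (9|41)=+1; (−1)^{0·1·20}·(+1)^1·(+1)^0 = +1.
v=∞: -1786893 < 0 and -41 < 0  ⇒  (a,b)_∞ = -1.
(-1786893, -41 / ℚ) ramifies at {2, 23, 29, ∞}: a division algebra.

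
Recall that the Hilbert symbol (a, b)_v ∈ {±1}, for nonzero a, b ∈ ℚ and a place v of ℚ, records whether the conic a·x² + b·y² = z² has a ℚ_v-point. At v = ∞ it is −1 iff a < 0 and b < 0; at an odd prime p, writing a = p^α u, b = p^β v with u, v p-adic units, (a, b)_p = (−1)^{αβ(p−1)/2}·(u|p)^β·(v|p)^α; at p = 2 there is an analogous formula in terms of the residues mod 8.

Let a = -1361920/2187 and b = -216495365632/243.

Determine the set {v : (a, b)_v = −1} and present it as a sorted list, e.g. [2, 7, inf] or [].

[3, 7, 19, inf]

(a, b) ≡ (-3990, -1056666) mod (ℚ^×)²; places V = {2, 3, 5, 7, 13, 19, 23, 31, ∞}.
(a,b)_7: α=1, u≡4; β=4, v≡6 (mod 7); (4|7)=+1, (6|7)=-1; sign (−1)^0·+1^4·-1^1 = -1.
(a,b)_19: α=1, u≡13; β=1, v≡10 (mod 19); (13|19)=-1, (10|19)=-1; sign (−1)^1·-1^1·-1^1 = -1.
(a,b)_13: α=0, u≡4; β=1, v≡8 (mod 13); (4|13)=+1, (8|13)=-1; sign (−1)^0·+1^1·-1^0 = +1.
(a,b)_31: α=0, u≡2; β=1, v≡5 (mod 31); (2|31)=+1, (5|31)=+1; sign (−1)^0·+1^1·+1^0 = +1.
(a,b)_∞: sgn(-3990)=−, sgn(-1056666)=−, so -1.
(a,b)_3: α=-7, u≡2; β=-5, v≡2 (mod 3); (2|3)=-1, (2|3)=-1; sign (−1)^1·-1^-5·-1^-7 = -1.
(a,b)_2: α=11, β=9; u≡5, v≡3 (mod 8); ε(u)ε(v)=0·1, αω(v)=11·1, βω(u)=9·1; sum ≡ 0  ⇒  +1.
(a,b)_23: α=0, u≡1; β=1, v≡3 (mod 23); (1|23)=+1, (3|23)=+1; sign (−1)^0·+1^1·+1^0 = +1.
(a,b)_5: α=1, u≡3; β=0, v≡1 (mod 5); (3|5)=-1, (1|5)=+1; sign (−1)^0·-1^0·+1^1 = +1.
Ram(-3990, -1056666) = {3, 7, 19, ∞}; no ℚ_3-point on the conic.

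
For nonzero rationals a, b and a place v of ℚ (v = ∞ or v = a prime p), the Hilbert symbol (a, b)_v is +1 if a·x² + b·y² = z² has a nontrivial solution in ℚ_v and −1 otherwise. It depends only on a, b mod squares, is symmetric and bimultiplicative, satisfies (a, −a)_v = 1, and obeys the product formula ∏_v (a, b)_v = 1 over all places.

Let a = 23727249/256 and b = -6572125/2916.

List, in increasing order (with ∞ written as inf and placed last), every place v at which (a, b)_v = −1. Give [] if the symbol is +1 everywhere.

(a, b) ≡ (292929, -5365) mod (ℚ^×)²; places V = {2, 3, 5, 7, 13, 29, 37, ∞}.
(a,b)_37: α=1, u≡27; β=1, v≡30 (mod 37); (27|37)=+1, (30|37)=+1; sign (−1)^0·+1^1·+1^1 = +1.
(a,b)_3: α=5, u≡2; β=-6, v≡2 (mod 3); (2|3)=-1, (2|3)=-1; sign (−1)^0·-1^-6·-1^5 = -1.
(a,b)_13: α=1, u≡10; β=0, v≡3 (mod 13); (10|13)=+1, (3|13)=+1; sign (−1)^0·+1^0·+1^1 = +1.
(a,b)_2: α=-8, β=-2; u≡1, v≡3 (mod 8); ε(u)ε(v)=0·1, αω(v)=-8·1, βω(u)=-2·0; sum ≡ 0  ⇒  +1.
(a,b)_∞: sgn(292929)=+, sgn(-5365)=−, so +1.
(a,b)_29: α=1, u≡5; β=1, v≡26 (mod 29); (5|29)=+1, (26|29)=-1; sign (−1)^0·+1^1·-1^1 = -1.
(a,b)_5: α=0, u≡4; β=3, v≡3 (mod 5); (4|5)=+1, (3|5)=-1; sign (−1)^0·+1^3·-1^0 = +1.
(a,b)_7: α=1, u≡1; β=2, v≡4 (mod 7); (1|7)=+1, (4|7)=+1; sign (−1)^0·+1^2·+1^1 = +1.
Ram(292929, -5365) = {3, 29}; no ℚ_3-point on the conic.

[3, 29]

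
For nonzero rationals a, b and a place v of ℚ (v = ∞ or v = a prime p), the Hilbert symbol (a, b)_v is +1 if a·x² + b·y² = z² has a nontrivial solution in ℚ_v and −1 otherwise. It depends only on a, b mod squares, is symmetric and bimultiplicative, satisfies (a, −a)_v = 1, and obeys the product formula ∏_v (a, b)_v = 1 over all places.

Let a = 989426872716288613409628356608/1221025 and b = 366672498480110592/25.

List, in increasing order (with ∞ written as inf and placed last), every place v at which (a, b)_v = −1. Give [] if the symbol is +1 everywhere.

[23, 31]

Mod squares: a ≡ 1315237, b ≡ 23. Check v ∈ {∞, 2, 3, 5, 7, 11, 13, 17, 19, 23, 29, 31}.
v=5: a=5^-2·(≡3), b=5^-2·(≡2) mod 5; (3|5)=-1, (2|5)=-1; (−1)^{-2·-2·2}·(-1)^-2·(-1)^-2 = +1.
v=29: a=29^3·(≡10), b=29^2·(≡6) mod 29; (10|29)=-1, (6|29)=+1; (−1)^{3·2·14}·(-1)^2·(+1)^3 = +1.
v=13: a=13^-2·(≡9), b=13^0·(≡10) mod 13; (9|13)=+1, (10|13)=+1; (−1)^{-2·0·6}·(+1)^0·(+1)^-2 = +1.
v=17: a=17^-2·(≡13), b=17^0·(≡6) mod 17; (13|17)=+1, (6|17)=-1; (−1)^{-2·0·8}·(+1)^0·(-1)^-2 = +1.
v=31: a=31^3·(≡14), b=31^2·(≡23) mod 31; (14|31)=+1, (23|31)=-1; (−1)^{3·2·15}·(+1)^2·(-1)^3 = -1.
v=19: a=19^3·(≡4), b=19^2·(≡5) mod 19; (4|19)=+1, (5|19)=+1; (−1)^{3·2·9}·(+1)^2·(+1)^3 = +1.
v=11: a=11^3·(≡6), b=11^2·(≡5) mod 11; (6|11)=-1, (5|11)=+1; (−1)^{3·2·5}·(-1)^2·(+1)^3 = +1.
v=23: a=23^2·(≡5), b=23^1·(≡16) mod 23; (5|23)=-1, (16|23)=+1; (−1)^{2·1·11}·(-1)^1·(+1)^2 = -1.
v=2: v_2(a)=24, v_2(b)=10; units ≡ 5, 7 (mod 8); ε·ε+αω+βω = 0·1+24·0+10·1 ≡ 0  ⇒  (a,b)_2 = +1.
v=∞: 1315237 > 0 and 23 > 0  ⇒  (a,b)_∞ = +1.
v=7: a=7^5·(≡4), b=7^2·(≡4) mod 7; (4|7)=+1, (4|7)=+1; (−1)^{5·2·3}·(+1)^2·(+1)^5 = +1.
v=3: a=3^0·(≡1), b=3^2·(≡2) mod 3; (1|3)=+1, (2|3)=-1; (−1)^{0·2·1}·(+1)^2·(-1)^0 = +1.
Ram(1315237, 23) = {23, 31}; no ℚ_23-point on the conic.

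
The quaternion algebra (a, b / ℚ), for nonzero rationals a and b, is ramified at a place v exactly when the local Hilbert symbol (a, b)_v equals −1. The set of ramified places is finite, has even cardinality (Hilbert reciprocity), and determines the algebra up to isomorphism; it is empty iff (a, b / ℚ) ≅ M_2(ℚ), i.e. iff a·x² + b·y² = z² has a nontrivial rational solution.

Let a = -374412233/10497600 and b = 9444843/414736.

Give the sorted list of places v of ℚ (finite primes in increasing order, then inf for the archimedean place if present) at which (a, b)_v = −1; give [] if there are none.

[2, 19]

(a, b) ≡ (-17, 323) mod (ℚ^×)²; places V = {2, 3, 5, 7, 13, 17, 19, 23, ∞}.
(a,b)_2: α=-6, β=-4; u≡7, v≡3 (mod 8); ε(u)ε(v)=1·1, αω(v)=-6·1, βω(u)=-4·0; sum ≡ 1  ⇒  -1.
(a,b)_13: α=2, u≡9; β=0, v≡7 (mod 13); (9|13)=+1, (7|13)=-1; sign (−1)^0·+1^0·-1^2 = +1.
(a,b)_19: α=4, u≡3; β=3, v≡7 (mod 19); (3|19)=-1, (7|19)=+1; sign (−1)^0·-1^3·+1^4 = -1.
(a,b)_3: α=-8, u≡1; β=4, v≡2 (mod 3); (1|3)=+1, (2|3)=-1; sign (−1)^0·+1^4·-1^-8 = +1.
(a,b)_23: α=0, u≡16; β=-2, v≡4 (mod 23); (16|23)=+1, (4|23)=+1; sign (−1)^0·+1^-2·+1^0 = +1.
(a,b)_∞: sgn(-17)=−, sgn(323)=+, so +1.
(a,b)_7: α=0, u≡1; β=-2, v≡2 (mod 7); (1|7)=+1, (2|7)=+1; sign (−1)^0·+1^-2·+1^0 = +1.
(a,b)_5: α=-2, u≡3; β=0, v≡3 (mod 5); (3|5)=-1, (3|5)=-1; sign (−1)^0·-1^0·-1^-2 = +1.
(a,b)_17: α=1, u≡9; β=1, v≡9 (mod 17); (9|17)=+1, (9|17)=+1; sign (−1)^0·+1^1·+1^1 = +1.
(-17, 323 / ℚ) ramifies at {2, 19}: a division algebra.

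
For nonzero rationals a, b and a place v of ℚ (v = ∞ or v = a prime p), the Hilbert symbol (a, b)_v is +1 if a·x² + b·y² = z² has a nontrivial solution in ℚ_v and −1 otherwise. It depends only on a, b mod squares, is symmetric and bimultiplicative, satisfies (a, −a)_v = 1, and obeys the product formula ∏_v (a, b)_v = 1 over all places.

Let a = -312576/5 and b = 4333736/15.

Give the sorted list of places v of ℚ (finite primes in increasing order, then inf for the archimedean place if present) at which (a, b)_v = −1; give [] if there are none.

[2, 5, 11, 37]

(a, b) ≡ (-6105, 1110) mod (ℚ^×)²; places V = {2, 3, 5, 11, 37, ∞}.
(a,b)_11: α=1, u≡6; β=4, v≡8 (mod 11); (6|11)=-1, (8|11)=-1; sign (−1)^0·-1^4·-1^1 = -1.
(a,b)_∞: sgn(-6105)=−, sgn(1110)=+, so +1.
(a,b)_5: α=-1, u≡4; β=-1, v≡2 (mod 5); (4|5)=+1, (2|5)=-1; sign (−1)^0·+1^-1·-1^-1 = -1.
(a,b)_2: α=8, β=3; u≡7, v≡3 (mod 8); ε(u)ε(v)=1·1, αω(v)=8·1, βω(u)=3·0; sum ≡ 1  ⇒  -1.
(a,b)_37: α=1, u≡5; β=1, v≡4 (mod 37); (5|37)=-1, (4|37)=+1; sign (−1)^0·-1^1·+1^1 = -1.
(a,b)_3: α=1, u≡2; β=-1, v≡1 (mod 3); (2|3)=-1, (1|3)=+1; sign (−1)^1·-1^-1·+1^1 = +1.
|Ram(-6105, 1110)| = 4, even; anisotropic at {2, 5, 11, 37}.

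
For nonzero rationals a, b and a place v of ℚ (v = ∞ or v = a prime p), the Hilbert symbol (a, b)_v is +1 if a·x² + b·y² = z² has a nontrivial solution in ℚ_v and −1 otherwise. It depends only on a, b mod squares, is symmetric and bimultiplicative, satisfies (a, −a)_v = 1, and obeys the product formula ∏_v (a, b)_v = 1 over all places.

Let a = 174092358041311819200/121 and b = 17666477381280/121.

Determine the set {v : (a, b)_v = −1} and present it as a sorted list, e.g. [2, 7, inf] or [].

[5, 7, 13, 17]

(a, b) ≡ (663, 2730) mod (ℚ^×)²; places V = {2, 3, 5, 7, 11, 13, 17, ∞}.
(a,b)_5: α=2, u≡3; β=1, v≡1 (mod 5); (3|5)=-1, (1|5)=+1; sign (−1)^0·-1^1·+1^2 = -1.
(a,b)_13: α=7, u≡4; β=5, v≡6 (mod 13); (4|13)=+1, (6|13)=-1; sign (−1)^0·+1^5·-1^7 = -1.
(a,b)_11: α=-2, u≡3; β=-2, v≡2 (mod 11); (3|11)=+1, (2|11)=-1; sign (−1)^0·+1^-2·-1^-2 = +1.
(a,b)_7: α=6, u≡6; β=3, v≡3 (mod 7); (6|7)=-1, (3|7)=-1; sign (−1)^0·-1^3·-1^6 = -1.
(a,b)_2: α=6, β=5; u≡7, v≡5 (mod 8); ε(u)ε(v)=1·0, αω(v)=6·1, βω(u)=5·0; sum ≡ 0  ⇒  +1.
(a,b)_17: α=3, u≡6; β=2, v≡10 (mod 17); (6|17)=-1, (10|17)=-1; sign (−1)^0·-1^2·-1^3 = -1.
(a,b)_3: α=1, u≡2; β=1, v≡1 (mod 3); (2|3)=-1, (1|3)=+1; sign (−1)^1·-1^1·+1^1 = +1.
(a,b)_∞: sgn(663)=+, sgn(2730)=+, so +1.
Ram(663, 2730) = {5, 7, 13, 17}; no ℚ_5-point on the conic.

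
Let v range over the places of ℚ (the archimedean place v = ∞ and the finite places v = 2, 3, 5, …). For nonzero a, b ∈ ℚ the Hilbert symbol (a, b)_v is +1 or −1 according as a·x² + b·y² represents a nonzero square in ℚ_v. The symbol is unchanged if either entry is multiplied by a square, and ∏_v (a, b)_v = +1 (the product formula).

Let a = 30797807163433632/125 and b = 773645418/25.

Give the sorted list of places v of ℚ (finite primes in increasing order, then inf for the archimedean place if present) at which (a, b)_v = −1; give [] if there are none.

(a, b) ≡ (210, 442) mod (ℚ^×)²; places V = {2, 3, 5, 7, 13, 17, 43, ∞}.
(a,b)_7: α=7, u≡4; β=4, v≡2 (mod 7); (4|7)=+1, (2|7)=+1; sign (−1)^0·+1^4·+1^7 = +1.
(a,b)_3: α=7, u≡1; β=6, v≡1 (mod 3); (1|3)=+1, (1|3)=+1; sign (−1)^0·+1^6·+1^7 = +1.
(a,b)_5: α=-3, u≡2; β=-2, v≡3 (mod 5); (2|5)=-1, (3|5)=-1; sign (−1)^0·-1^-2·-1^-3 = -1.
(a,b)_43: α=2, u≡10; β=0, v≡5 (mod 43); (10|43)=+1, (5|43)=-1; sign (−1)^0·+1^0·-1^2 = +1.
(a,b)_2: α=5, β=1; u≡1, v≡5 (mod 8); ε(u)ε(v)=0·0, αω(v)=5·1, βω(u)=1·0; sum ≡ 1  ⇒  -1.
(a,b)_∞: sgn(210)=+, sgn(442)=+, so +1.
(a,b)_13: α=0, u≡11; β=1, v≡6 (mod 13); (11|13)=-1, (6|13)=-1; sign (−1)^0·-1^1·-1^0 = -1.
(a,b)_17: α=2, u≡6; β=1, v≡8 (mod 17); (6|17)=-1, (8|17)=+1; sign (−1)^0·-1^1·+1^2 = -1.
(210, 442 / ℚ) ramifies at {2, 5, 13, 17}: a division algebra.

[2, 5, 13, 17]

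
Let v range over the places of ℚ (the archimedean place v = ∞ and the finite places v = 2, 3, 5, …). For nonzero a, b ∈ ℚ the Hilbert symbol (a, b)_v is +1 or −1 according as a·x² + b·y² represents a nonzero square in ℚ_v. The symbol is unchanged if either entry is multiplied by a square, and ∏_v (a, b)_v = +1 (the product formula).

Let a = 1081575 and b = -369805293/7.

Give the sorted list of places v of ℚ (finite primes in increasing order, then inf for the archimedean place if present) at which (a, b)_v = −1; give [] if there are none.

[7, 19]

Mod squares: a ≡ 4807, b ≡ -1771. Check v ∈ {∞, 2, 3, 5, 7, 11, 13, 19, 23, 31}.
v=7: a=7^0·(≡5), b=7^-1·(≡3) mod 7; (5|7)=-1, (3|7)=-1; (−1)^{0·-1·3}·(-1)^-1·(-1)^0 = -1.
v=11: a=11^1·(≡7), b=11^1·(≡3) mod 11; (7|11)=-1, (3|11)=+1; (−1)^{1·1·5}·(-1)^1·(+1)^1 = +1.
v=3: a=3^2·(≡1), b=3^2·(≡2) mod 3; (1|3)=+1, (2|3)=-1; (−1)^{2·2·1}·(+1)^2·(-1)^2 = +1.
v=2: v_2(a)=0, v_2(b)=0; units ≡ 7, 5 (mod 8); ε·ε+αω+βω = 1·0+0·1+0·0 ≡ 0  ⇒  (a,b)_2 = +1.
v=∞: 4807 > 0 and -1771 < 0  ⇒  (a,b)_∞ = +1.
v=19: a=19^1·(≡1), b=19^0·(≡15) mod 19; (1|19)=+1, (15|19)=-1; (−1)^{1·0·9}·(+1)^0·(-1)^1 = -1.
v=13: a=13^0·(≡1), b=13^2·(≡4) mod 13; (1|13)=+1, (4|13)=+1; (−1)^{0·2·6}·(+1)^2·(+1)^0 = +1.
v=31: a=31^0·(≡16), b=31^2·(≡3) mod 31; (16|31)=+1, (3|31)=-1; (−1)^{0·2·15}·(+1)^2·(-1)^0 = +1.
v=23: a=23^1·(≡13), b=23^1·(≡17) mod 23; (13|23)=+1, (17|23)=-1; (−1)^{1·1·11}·(+1)^1·(-1)^1 = +1.
v=5: a=5^2·(≡3), b=5^0·(≡1) mod 5; (3|5)=-1, (1|5)=+1; (−1)^{2·0·2}·(-1)^0·(+1)^2 = +1.
Ram(4807, -1771) = {7, 19}; no ℚ_7-point on the conic.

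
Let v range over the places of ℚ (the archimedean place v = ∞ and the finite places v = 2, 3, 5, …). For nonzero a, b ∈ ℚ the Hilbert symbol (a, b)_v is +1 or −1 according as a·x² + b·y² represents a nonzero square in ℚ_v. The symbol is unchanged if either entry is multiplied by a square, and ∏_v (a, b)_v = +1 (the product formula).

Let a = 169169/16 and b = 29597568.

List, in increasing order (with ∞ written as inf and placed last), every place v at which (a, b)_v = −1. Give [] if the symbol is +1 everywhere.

[3, 13]

Mod squares: a ≡ 1001, b ≡ 78. Check v ∈ {∞, 2, 3, 7, 11, 13}.
v=13: a=13^3·(≡4), b=13^1·(≡7) mod 13; (4|13)=+1, (7|13)=-1; (−1)^{3·1·6}·(+1)^1·(-1)^3 = -1.
v=∞: 1001 > 0 and 78 > 0  ⇒  (a,b)_∞ = +1.
v=7: a=7^1·(≡5), b=7^2·(≡2) mod 7; (5|7)=-1, (2|7)=+1; (−1)^{1·2·3}·(-1)^2·(+1)^1 = +1.
v=11: a=11^1·(≡9), b=11^2·(≡1) mod 11; (9|11)=+1, (1|11)=+1; (−1)^{1·2·5}·(+1)^2·(+1)^1 = +1.
v=3: a=3^0·(≡2), b=3^1·(≡2) mod 3; (2|3)=-1, (2|3)=-1; (−1)^{0·1·1}·(-1)^1·(-1)^0 = -1.
v=2: v_2(a)=-4, v_2(b)=7; units ≡ 1, 7 (mod 8); ε·ε+αω+βω = 0·1+-4·0+7·0 ≡ 0  ⇒  (a,b)_2 = +1.
|Ram(1001, 78)| = 2, even; anisotropic at {3, 13}.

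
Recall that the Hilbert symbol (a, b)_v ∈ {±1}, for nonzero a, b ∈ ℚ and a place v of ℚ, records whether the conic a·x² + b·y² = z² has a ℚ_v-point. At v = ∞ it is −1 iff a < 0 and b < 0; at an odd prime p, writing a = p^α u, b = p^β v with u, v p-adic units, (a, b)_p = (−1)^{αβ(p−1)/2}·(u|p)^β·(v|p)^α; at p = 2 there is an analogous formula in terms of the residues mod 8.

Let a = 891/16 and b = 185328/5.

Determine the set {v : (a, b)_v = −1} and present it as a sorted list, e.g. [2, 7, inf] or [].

[2, 13]

Mod squares: a ≡ 11, b ≡ 715. Check v ∈ {∞, 2, 3, 5, 11, 13}.
v=5: a=5^0·(≡1), b=5^-1·(≡3) mod 5; (1|5)=+1, (3|5)=-1; (−1)^{0·-1·2}·(+1)^-1·(-1)^0 = +1.
v=13: a=13^0·(≡11), b=13^1·(≡12) mod 13; (11|13)=-1, (12|13)=+1; (−1)^{0·1·6}·(-1)^1·(+1)^0 = -1.
v=11: a=11^1·(≡3), b=11^1·(≡8) mod 11; (3|11)=+1, (8|11)=-1; (−1)^{1·1·5}·(+1)^1·(-1)^1 = +1.
v=∞: 11 > 0 and 715 > 0  ⇒  (a,b)_∞ = +1.
v=2: v_2(a)=-4, v_2(b)=4; units ≡ 3, 3 (mod 8); ε·ε+αω+βω = 1·1+-4·1+4·1 ≡ 1  ⇒  (a,b)_2 = -1.
v=3: a=3^4·(≡2), b=3^4·(≡1) mod 3; (2|3)=-1, (1|3)=+1; (−1)^{4·4·1}·(-1)^4·(+1)^4 = +1.
Ram(11, 715) = {2, 13}; no ℚ_2-point on the conic.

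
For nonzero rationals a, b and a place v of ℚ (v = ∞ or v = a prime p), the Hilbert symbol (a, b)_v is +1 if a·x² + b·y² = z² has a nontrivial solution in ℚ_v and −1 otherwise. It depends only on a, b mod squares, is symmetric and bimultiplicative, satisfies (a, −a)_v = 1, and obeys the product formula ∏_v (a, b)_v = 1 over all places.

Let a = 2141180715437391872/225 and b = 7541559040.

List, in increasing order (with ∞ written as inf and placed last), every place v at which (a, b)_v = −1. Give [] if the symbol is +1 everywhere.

(a, b) ≡ (17, 101935) mod (ℚ^×)²; places V = {2, 3, 5, 17, 19, 29, 37, ∞}.
(a,b)_37: α=2, u≡35; β=1, v≡24 (mod 37); (35|37)=-1, (24|37)=-1; sign (−1)^0·-1^1·-1^2 = -1.
(a,b)_19: α=2, u≡9; β=1, v≡5 (mod 19); (9|19)=+1, (5|19)=+1; sign (−1)^0·+1^1·+1^2 = +1.
(a,b)_2: α=20, β=8; u≡1, v≡7 (mod 8); ε(u)ε(v)=0·1, αω(v)=20·0, βω(u)=8·0; sum ≡ 0  ⇒  +1.
(a,b)_3: α=-2, u≡2; β=0, v≡1 (mod 3); (2|3)=-1, (1|3)=+1; sign (−1)^0·-1^0·+1^-2 = +1.
(a,b)_5: α=-2, u≡3; β=1, v≡3 (mod 5); (3|5)=-1, (3|5)=-1; sign (−1)^0·-1^1·-1^-2 = -1.
(a,b)_17: α=3, u≡13; β=2, v≡3 (mod 17); (13|17)=+1, (3|17)=-1; sign (−1)^0·+1^2·-1^3 = -1.
(a,b)_29: α=2, u≡11; β=1, v≡1 (mod 29); (11|29)=-1, (1|29)=+1; sign (−1)^0·-1^1·+1^2 = -1.
(a,b)_∞: sgn(17)=+, sgn(101935)=+, so +1.
Ram(17, 101935) = {5, 17, 29, 37}; no ℚ_5-point on the conic.

[5, 17, 29, 37]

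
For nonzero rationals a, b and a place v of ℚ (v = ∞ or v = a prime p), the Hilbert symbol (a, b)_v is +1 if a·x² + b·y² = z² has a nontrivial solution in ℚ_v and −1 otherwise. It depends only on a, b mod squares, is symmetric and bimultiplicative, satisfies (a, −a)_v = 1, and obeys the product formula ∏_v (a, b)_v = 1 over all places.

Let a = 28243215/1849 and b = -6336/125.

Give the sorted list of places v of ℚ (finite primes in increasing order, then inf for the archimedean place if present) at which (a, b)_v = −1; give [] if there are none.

[3, 5, 11, 19]

(a, b) ≡ (25935, -55) mod (ℚ^×)²; places V = {2, 3, 5, 7, 11, 13, 19, 43, ∞}.
(a,b)_13: α=1, u≡7; β=0, v≡1 (mod 13); (7|13)=-1, (1|13)=+1; sign (−1)^0·-1^0·+1^1 = +1.
(a,b)_7: α=1, u≡1; β=0, v≡1 (mod 7); (1|7)=+1, (1|7)=+1; sign (−1)^0·+1^0·+1^1 = +1.
(a,b)_3: α=3, u≡2; β=2, v≡2 (mod 3); (2|3)=-1, (2|3)=-1; sign (−1)^0·-1^2·-1^3 = -1.
(a,b)_11: α=2, u≡6; β=1, v≡10 (mod 11); (6|11)=-1, (10|11)=-1; sign (−1)^0·-1^1·-1^2 = -1.
(a,b)_19: α=1, u≡16; β=0, v≡13 (mod 19); (16|19)=+1, (13|19)=-1; sign (−1)^0·+1^0·-1^1 = -1.
(a,b)_2: α=0, β=6; u≡7, v≡1 (mod 8); ε(u)ε(v)=1·0, αω(v)=0·0, βω(u)=6·0; sum ≡ 0  ⇒  +1.
(a,b)_5: α=1, u≡2; β=-3, v≡4 (mod 5); (2|5)=-1, (4|5)=+1; sign (−1)^0·-1^-3·+1^1 = -1.
(a,b)_43: α=-2, u≡41; β=0, v≡36 (mod 43); (41|43)=+1, (36|43)=+1; sign (−1)^0·+1^0·+1^-2 = +1.
(a,b)_∞: sgn(25935)=+, sgn(-55)=−, so +1.
Ram(25935, -55) = {3, 5, 11, 19}; no ℚ_3-point on the conic.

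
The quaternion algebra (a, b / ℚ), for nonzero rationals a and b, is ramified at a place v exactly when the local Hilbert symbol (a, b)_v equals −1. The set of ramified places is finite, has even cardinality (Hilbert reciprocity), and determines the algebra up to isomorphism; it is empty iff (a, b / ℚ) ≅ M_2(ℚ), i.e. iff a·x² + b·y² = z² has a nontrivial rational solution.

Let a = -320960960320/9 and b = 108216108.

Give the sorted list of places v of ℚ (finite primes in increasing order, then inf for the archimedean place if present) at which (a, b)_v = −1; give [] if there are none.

Mod squares: a ≡ -5005, b ≡ 3. Check v ∈ {∞, 2, 3, 5, 7, 11, 13}.
v=13: a=13^3·(≡11), b=13^2·(≡4) mod 13; (11|13)=-1, (4|13)=+1; (−1)^{3·2·6}·(-1)^2·(+1)^3 = +1.
v=2: v_2(a)=6, v_2(b)=2; units ≡ 3, 3 (mod 8); ε·ε+αω+βω = 1·1+6·1+2·1 ≡ 1  ⇒  (a,b)_2 = -1.
v=∞: -5005 < 0 and 3 > 0  ⇒  (a,b)_∞ = +1.
v=11: a=11^3·(≡8), b=11^2·(≡4) mod 11; (8|11)=-1, (4|11)=+1; (−1)^{3·2·5}·(-1)^2·(+1)^3 = +1.
v=5: a=5^1·(≡4), b=5^0·(≡3) mod 5; (4|5)=+1, (3|5)=-1; (−1)^{1·0·2}·(+1)^0·(-1)^1 = -1.
v=7: a=7^3·(≡6), b=7^2·(≡6) mod 7; (6|7)=-1, (6|7)=-1; (−1)^{3·2·3}·(-1)^2·(-1)^3 = -1.
v=3: a=3^-2·(≡2), b=3^3·(≡1) mod 3; (2|3)=-1, (1|3)=+1; (−1)^{-2·3·1}·(-1)^3·(+1)^-2 = -1.
(-5005, 3 / ℚ) ramifies at {2, 3, 5, 7}: a division algebra.

[2, 3, 5, 7]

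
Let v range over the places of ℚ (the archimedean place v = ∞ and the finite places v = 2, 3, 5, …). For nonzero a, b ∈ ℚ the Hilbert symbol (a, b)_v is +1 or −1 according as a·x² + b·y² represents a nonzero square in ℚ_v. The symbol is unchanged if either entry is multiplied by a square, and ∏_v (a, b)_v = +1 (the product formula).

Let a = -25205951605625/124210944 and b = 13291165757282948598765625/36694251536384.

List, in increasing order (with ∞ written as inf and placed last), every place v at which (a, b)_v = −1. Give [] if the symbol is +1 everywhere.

Mod squares: a ≡ -51359, b ≡ 29. Check v ∈ {∞, 2, 3, 5, 7, 11, 13, 17, 19, 23, 29}.
v=23: a=23^1·(≡17), b=23^2·(≡18) mod 23; (17|23)=-1, (18|23)=+1; (−1)^{1·2·11}·(-1)^2·(+1)^1 = +1.
v=11: a=11^-1·(≡7), b=11^2·(≡2) mod 11; (7|11)=-1, (2|11)=-1; (−1)^{-1·2·5}·(-1)^2·(-1)^-1 = -1.
v=7: a=7^5·(≡6), b=7^10·(≡1) mod 7; (6|7)=-1, (1|7)=+1; (−1)^{5·10·3}·(-1)^10·(+1)^5 = +1.
v=19: a=19^2·(≡5), b=19^6·(≡15) mod 19; (5|19)=+1, (15|19)=-1; (−1)^{2·6·9}·(+1)^6·(-1)^2 = +1.
v=∞: -51359 < 0 and 29 > 0  ⇒  (a,b)_∞ = +1.
v=17: a=17^2·(≡1), b=17^0·(≡7) mod 17; (1|17)=+1, (7|17)=-1; (−1)^{2·0·8}·(+1)^0·(-1)^2 = +1.
v=5: a=5^4·(≡4), b=5^6·(≡4) mod 5; (4|5)=+1, (4|5)=+1; (−1)^{4·6·2}·(+1)^6·(+1)^4 = +1.
v=3: a=3^-2·(≡1), b=3^0·(≡2) mod 3; (1|3)=+1, (2|3)=-1; (−1)^{-2·0·1}·(+1)^0·(-1)^-2 = +1.
v=29: a=29^-1·(≡10), b=29^-1·(≡13) mod 29; (10|29)=-1, (13|29)=+1; (−1)^{-1·-1·14}·(-1)^-1·(+1)^-1 = -1.
v=2: v_2(a)=-8, v_2(b)=-18; units ≡ 1, 5 (mod 8); ε·ε+αω+βω = 0·0+-8·1+-18·0 ≡ 0  ⇒  (a,b)_2 = +1.
v=13: a=13^-2·(≡10), b=13^-6·(≡4) mod 13; (10|13)=+1, (4|13)=+1; (−1)^{-2·-6·6}·(+1)^-6·(+1)^-2 = +1.
|Ram(-51359, 29)| = 2, even; anisotropic at {11, 29}.

[11, 29]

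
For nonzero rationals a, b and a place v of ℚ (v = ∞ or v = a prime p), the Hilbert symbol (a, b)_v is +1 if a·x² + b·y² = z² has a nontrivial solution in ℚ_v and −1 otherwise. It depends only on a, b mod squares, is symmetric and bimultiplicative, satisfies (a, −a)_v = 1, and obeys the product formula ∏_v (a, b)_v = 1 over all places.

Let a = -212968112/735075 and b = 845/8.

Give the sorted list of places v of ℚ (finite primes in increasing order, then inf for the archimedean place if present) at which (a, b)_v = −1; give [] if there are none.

(a, b) ≡ (-969, 10) mod (ℚ^×)²; places V = {2, 3, 5, 7, 11, 13, 17, 19, 29, ∞}.
(a,b)_∞: sgn(-969)=−, sgn(10)=+, so +1.
(a,b)_2: α=4, β=-3; u≡7, v≡5 (mod 8); ε(u)ε(v)=1·0, αω(v)=4·1, βω(u)=-3·0; sum ≡ 0  ⇒  +1.
(a,b)_11: α=-2, u≡2; β=0, v≡8 (mod 11); (2|11)=-1, (8|11)=-1; sign (−1)^0·-1^0·-1^-2 = +1.
(a,b)_19: α=1, u≡4; β=0, v≡13 (mod 19); (4|19)=+1, (13|19)=-1; sign (−1)^0·+1^0·-1^1 = -1.
(a,b)_17: α=1, u≡3; β=0, v≡10 (mod 17); (3|17)=-1, (10|17)=-1; sign (−1)^0·-1^0·-1^1 = -1.
(a,b)_3: α=-5, u≡1; β=0, v≡1 (mod 3); (1|3)=+1, (1|3)=+1; sign (−1)^0·+1^0·+1^-5 = +1.
(a,b)_29: α=2, u≡19; β=0, v≡15 (mod 29); (19|29)=-1, (15|29)=-1; sign (−1)^0·-1^0·-1^2 = +1.
(a,b)_13: α=0, u≡11; β=2, v≡12 (mod 13); (11|13)=-1, (12|13)=+1; sign (−1)^0·-1^2·+1^0 = +1.
(a,b)_7: α=2, u≡1; β=0, v≡5 (mod 7); (1|7)=+1, (5|7)=-1; sign (−1)^0·+1^0·-1^2 = +1.
(a,b)_5: α=-2, u≡1; β=1, v≡3 (mod 5); (1|5)=+1, (3|5)=-1; sign (−1)^0·+1^1·-1^-2 = +1.
|Ram(-969, 10)| = 2, even; anisotropic at {17, 19}.

[17, 19]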